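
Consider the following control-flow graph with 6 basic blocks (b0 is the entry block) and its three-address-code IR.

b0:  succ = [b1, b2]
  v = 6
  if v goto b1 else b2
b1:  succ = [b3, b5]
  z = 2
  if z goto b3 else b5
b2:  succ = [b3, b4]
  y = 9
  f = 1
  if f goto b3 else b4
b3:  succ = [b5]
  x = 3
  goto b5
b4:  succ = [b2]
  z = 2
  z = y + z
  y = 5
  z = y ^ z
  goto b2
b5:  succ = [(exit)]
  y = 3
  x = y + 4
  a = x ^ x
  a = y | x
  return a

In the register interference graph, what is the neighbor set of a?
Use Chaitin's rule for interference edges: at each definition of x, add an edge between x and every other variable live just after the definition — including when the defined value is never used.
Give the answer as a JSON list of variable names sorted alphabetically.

def/use:
  b0: {v} / ∅
  b1: {z} / ∅
  b2: {f,y} / ∅
  b3: {x} / ∅
  b4: {y,z} / {y}
  b5: {a,x,y} / ∅

Live sets:
  b0: in=∅ out=∅
  b1: in=∅ out=∅
  b2: in=∅ out={y}
  b3: in=∅ out=∅
  b4: in={y} out=∅
  b5: in=∅ out=∅

Conflict graph:
  a↔{x,y}
  f↔{y}
  v↔∅
  x↔{a,y}
  y↔{a,f,x,z}
  z↔{y}

N(a) = ["x", "y"]

Answer: ["x", "y"]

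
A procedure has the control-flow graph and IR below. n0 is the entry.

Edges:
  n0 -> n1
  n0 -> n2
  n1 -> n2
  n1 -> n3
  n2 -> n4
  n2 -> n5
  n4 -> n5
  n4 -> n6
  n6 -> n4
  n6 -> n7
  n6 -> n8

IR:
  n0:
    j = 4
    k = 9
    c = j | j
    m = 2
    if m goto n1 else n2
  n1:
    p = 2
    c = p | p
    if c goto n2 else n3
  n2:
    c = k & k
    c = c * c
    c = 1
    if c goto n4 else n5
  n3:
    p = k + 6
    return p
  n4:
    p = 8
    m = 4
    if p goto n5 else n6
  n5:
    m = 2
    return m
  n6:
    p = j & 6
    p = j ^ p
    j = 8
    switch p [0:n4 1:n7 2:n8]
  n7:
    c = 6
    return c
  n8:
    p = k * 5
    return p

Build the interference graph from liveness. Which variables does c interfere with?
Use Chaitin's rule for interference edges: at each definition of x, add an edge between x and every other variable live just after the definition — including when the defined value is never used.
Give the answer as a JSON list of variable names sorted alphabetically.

def/use:
  n0: def={c,j,k,m} ue=∅
  n1: def={c,p} ue=∅
  n2: def={c} ue={k}
  n3: def={p} ue={k}
  n4: def={m,p} ue=∅
  n5: def={m} ue=∅
  n6: def={j,p} ue={j}
  n7: def={c} ue=∅
  n8: def={p} ue={k}

Backward fixpoint:
  n0 li=∅ lo={j,k}
  n1 li={j,k} lo={j,k}
  n2 li={j,k} lo={j,k}
  n3 li={k} lo=∅
  n4 li={j,k} lo={j,k}
  n5 li=∅ lo=∅
  n6 li={j,k} lo={j,k}
  n7 li=∅ lo=∅
  n8 li={k} lo=∅

Conflict graph:
  c↔{j,k}
  j↔{c,k,m,p}
  k↔{c,j,m,p}
  m↔{j,k,p}
  p↔{j,k,m}

N(c) = ["j", "k"]

Answer: ["j", "k"]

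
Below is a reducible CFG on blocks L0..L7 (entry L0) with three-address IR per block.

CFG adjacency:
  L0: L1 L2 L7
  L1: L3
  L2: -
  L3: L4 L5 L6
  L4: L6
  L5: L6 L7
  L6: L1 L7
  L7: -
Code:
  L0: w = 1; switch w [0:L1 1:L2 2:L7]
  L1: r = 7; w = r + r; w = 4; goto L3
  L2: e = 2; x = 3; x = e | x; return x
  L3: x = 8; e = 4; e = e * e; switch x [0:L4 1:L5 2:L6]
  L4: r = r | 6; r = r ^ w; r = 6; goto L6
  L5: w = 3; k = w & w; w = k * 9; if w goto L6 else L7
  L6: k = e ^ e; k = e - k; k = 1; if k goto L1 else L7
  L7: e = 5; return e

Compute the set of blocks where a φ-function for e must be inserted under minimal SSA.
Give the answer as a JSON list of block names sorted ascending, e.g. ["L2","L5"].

idom tree: L1←L0 L2←L0 L3←L1 L4←L3 L5←L3 L6←L3 L7←L0
Dom∩ at merges:
  L1: preds {L0,L6}: {L0} ∩ {L0,L1,L3,L6} = {L0}; idom=L0
  L6: preds {L3,L4,L5}: {L0,L1,L3} ∩ {L0,L1,L3,L4} ∩ {L0,L1,L3,L5} = {L0,L1,L3}; idom=L3
  L7: preds {L0,L5,L6}: {L0} ∩ {L0,L1,L3,L5} ∩ {L0,L1,L3,L6} = {L0}; idom=L0

DF walk-up:
  join L1 pred L0: · stop@L0
  join L1 pred L6: L6→L3→L1 stop@L0
  join L6 pred L3: · stop@L3
  join L6 pred L4: L4 stop@L3
  join L6 pred L5: L5 stop@L3
  join L7 pred L0: · stop@L0
  join L7 pred L5: L5→L3→L1 stop@L0
  join L7 pred L6: L6→L3→L1 stop@L0
  DF(L0)=∅
  DF(L1)={L1,L7}
  DF(L2)=∅
  DF(L3)={L1,L7}
  DF(L4)={L6}
  DF(L5)={L6,L7}
  DF(L6)={L1,L7}
  DF(L7)=∅

φ for e: defs {L2,L3,L7}
  DF⁺ = {L1,L7}

Answer: ["L1", "L7"]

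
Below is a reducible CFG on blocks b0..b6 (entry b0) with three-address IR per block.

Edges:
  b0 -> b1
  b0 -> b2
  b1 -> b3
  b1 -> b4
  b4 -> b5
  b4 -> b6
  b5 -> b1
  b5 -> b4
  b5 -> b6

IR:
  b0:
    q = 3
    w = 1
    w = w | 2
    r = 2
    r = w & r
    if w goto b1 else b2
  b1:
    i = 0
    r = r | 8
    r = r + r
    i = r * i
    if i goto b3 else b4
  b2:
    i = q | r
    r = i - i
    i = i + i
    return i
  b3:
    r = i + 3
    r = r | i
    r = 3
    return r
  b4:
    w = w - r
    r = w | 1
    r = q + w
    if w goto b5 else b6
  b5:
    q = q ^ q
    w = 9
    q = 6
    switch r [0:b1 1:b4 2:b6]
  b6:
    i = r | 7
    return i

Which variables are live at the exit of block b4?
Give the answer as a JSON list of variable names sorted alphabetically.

Per-block:
  b0: {q,r,w} / ∅
  b1: {i,r} / {r}
  b2: {i,r} / {q,r}
  b3: {r} / {i}
  b4: {r,w} / {q,r,w}
  b5: {q,w} / {q,r}
  b6: {i} / {r}

Live sets:
  live b0: ∅→{q,r,w}
  live b1: {q,r,w}→{i,q,r,w}
  live b2: {q,r}→∅
  live b3: {i}→∅
  live b4: {q,r,w}→{q,r}
  live b5: {q,r}→{q,r,w}
  live b6: {r}→∅

live-out(b4) = ["q", "r"]

Answer: ["q", "r"]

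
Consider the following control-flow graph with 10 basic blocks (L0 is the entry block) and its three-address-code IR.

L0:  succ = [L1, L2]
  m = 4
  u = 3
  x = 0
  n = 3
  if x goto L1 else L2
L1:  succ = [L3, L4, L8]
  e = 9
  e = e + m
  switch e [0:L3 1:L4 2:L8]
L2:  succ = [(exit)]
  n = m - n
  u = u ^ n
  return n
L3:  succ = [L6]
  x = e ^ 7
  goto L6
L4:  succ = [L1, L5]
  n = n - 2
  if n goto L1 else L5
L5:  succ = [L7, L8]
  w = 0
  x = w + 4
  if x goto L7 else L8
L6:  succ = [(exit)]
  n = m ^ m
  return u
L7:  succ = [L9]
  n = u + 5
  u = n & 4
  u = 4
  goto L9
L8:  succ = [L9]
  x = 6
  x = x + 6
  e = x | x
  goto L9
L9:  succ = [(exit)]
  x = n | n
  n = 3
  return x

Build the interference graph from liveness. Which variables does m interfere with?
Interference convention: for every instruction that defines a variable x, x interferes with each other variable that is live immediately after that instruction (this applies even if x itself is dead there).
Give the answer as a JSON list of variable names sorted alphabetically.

Answer: ["e", "n", "u", "x"]

Derivation:
Per-block:
  L0: def={m,n,u,x} ue=∅
  L1: def={e} ue={m}
  L2: def={n,u} ue={m,n,u}
  L3: def={x} ue={e}
  L4: def={n} ue={n}
  L5: def={w,x} ue=∅
  L6: def={n} ue={m,u}
  L7: def={n,u} ue={u}
  L8: def={e,x} ue=∅
  L9: def={n,x} ue={n}

Live sets:
  L0 li=∅ lo={m,n,u}
  L1 li={m,n,u} lo={e,m,n,u}
  L2 li={m,n,u} lo=∅
  L3 li={e,m,u} lo={m,u}
  L4 li={m,n,u} lo={m,n,u}
  L5 li={n,u} lo={n,u}
  L6 li={m,u} lo=∅
  L7 li={u} lo={n}
  L8 li={n} lo={n}
  L9 li={n} lo=∅

Interference:
  e: {m,n,u}
  m: {e,n,u,x}
  n: {e,m,u,w,x}
  u: {e,m,n,w,x}
  w: {n,u}
  x: {m,n,u}

N(m) = ["e", "n", "u", "x"]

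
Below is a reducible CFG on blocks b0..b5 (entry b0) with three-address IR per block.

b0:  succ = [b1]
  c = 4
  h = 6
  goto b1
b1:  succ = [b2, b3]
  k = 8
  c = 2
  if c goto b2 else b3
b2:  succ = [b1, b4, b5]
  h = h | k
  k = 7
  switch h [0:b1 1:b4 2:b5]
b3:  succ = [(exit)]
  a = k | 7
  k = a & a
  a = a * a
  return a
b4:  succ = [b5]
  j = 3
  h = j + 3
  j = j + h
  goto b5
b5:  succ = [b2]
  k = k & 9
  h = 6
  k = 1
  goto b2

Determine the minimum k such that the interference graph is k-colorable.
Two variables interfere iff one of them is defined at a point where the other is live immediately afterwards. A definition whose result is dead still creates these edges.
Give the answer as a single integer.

Per-block:
  b0 def {c,h} use ∅
  b1 def {c,k} use ∅
  b2 def {h,k} use {h,k}
  b3 def {a,k} use {k}
  b4 def {h,j} use ∅
  b5 def {h,k} use {k}

Live sets:
  b0 li=∅ lo={h}
  b1 li={h} lo={h,k}
  b2 li={h,k} lo={h,k}
  b3 li={k} lo=∅
  b4 li={k} lo={k}
  b5 li={k} lo={h,k}

Interference:
  a — {k}
  c — {h,k}
  h — {c,j,k}
  j — {h,k}
  k — {a,c,h,j}

Registers:
  clique {c,h,k} ⇒ need ≥ 3
  assign a→R1 c→R2 h→R1 j→R2 k→R0 — no edge inside a register ⇒ χ ≤ 3
  χ = 3

Answer: 3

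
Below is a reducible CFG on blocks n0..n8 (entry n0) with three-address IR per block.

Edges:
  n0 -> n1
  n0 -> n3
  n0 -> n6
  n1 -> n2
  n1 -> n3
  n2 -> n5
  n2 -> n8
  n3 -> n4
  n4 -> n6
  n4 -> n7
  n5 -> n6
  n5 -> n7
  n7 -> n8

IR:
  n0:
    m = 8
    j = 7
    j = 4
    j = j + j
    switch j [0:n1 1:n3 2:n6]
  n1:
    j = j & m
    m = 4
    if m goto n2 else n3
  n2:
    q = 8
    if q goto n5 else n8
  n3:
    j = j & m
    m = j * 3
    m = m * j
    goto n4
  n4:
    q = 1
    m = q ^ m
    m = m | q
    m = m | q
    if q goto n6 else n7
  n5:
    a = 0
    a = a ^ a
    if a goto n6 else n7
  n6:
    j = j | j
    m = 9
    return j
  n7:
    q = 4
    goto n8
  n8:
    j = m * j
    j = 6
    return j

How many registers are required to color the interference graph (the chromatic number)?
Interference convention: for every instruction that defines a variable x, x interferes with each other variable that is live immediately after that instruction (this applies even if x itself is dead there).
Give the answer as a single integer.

Block summaries:
  n0: {j,m} / ∅
  n1: {j,m} / {j,m}
  n2: {q} / ∅
  n3: {j,m} / {j,m}
  n4: {m,q} / {m}
  n5: {a} / ∅
  n6: {j,m} / {j}
  n7: {q} / ∅
  n8: {j} / {j,m}

Backward fixpoint:
  n0 li=∅ lo={j,m}
  n1 li={j,m} lo={j,m}
  n2 li={j,m} lo={j,m}
  n3 li={j,m} lo={j,m}
  n4 li={j,m} lo={j,m}
  n5 li={j,m} lo={j,m}
  n6 li={j} lo=∅
  n7 li={j,m} lo={j,m}
  n8 li={j,m} lo=∅

Conflict graph:
  a — {j,m}
  j — {a,m,q}
  m — {a,j,q}
  q — {j,m}

Registers:
  lower bound: {a,j,m} mutually conflict ⇒ χ ≥ 3
  3-colouring: r0={j}  r1={m}  r2={a,q}
  χ = 3

Answer: 3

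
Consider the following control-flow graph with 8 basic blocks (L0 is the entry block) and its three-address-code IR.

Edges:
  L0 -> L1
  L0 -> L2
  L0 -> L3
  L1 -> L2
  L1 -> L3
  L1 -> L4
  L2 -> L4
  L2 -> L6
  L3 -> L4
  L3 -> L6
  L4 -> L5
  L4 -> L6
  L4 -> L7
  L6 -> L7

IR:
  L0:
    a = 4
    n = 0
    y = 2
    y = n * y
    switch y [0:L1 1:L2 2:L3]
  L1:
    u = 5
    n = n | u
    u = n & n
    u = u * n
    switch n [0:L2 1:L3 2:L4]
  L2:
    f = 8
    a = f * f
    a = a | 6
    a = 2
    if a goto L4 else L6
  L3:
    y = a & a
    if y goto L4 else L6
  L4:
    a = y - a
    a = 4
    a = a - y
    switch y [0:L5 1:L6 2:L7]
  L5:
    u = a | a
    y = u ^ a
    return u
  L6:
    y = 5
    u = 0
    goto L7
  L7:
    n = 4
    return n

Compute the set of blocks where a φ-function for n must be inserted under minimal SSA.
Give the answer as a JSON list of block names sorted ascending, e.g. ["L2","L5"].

Answer: ["L2", "L3", "L4", "L6", "L7"]

Analysis:
idom tree: L1←L0 L2←L0 L3←L0 L4←L0 L5←L4 L6←L0 L7←L0
Dom at joins:
  L2: preds {L0,L1}: {L0} ∩ {L0,L1} = {L0}; idom=L0
  L3: preds {L0,L1}: {L0} ∩ {L0,L1} = {L0}; idom=L0
  L4: preds {L1,L2,L3}: {L0,L1} ∩ {L0,L2} ∩ {L0,L3} = {L0}; idom=L0
  L6: preds {L2,L3,L4}: {L0,L2} ∩ {L0,L3} ∩ {L0,L4} = {L0}; idom=L0
  L7: preds {L4,L6}: {L0,L4} ∩ {L0,L6} = {L0}; idom=L0

DF derivation:
  L2←L0: walk · to L0
  L2←L1: walk L1 to L0
  L3←L0: walk · to L0
  L3←L1: walk L1 to L0
  L4←L1: walk L1 to L0
  L4←L2: walk L2 to L0
  L4←L3: walk L3 to L0
  L6←L2: walk L2 to L0
  L6←L3: walk L3 to L0
  L6←L4: walk L4 to L0
  L7←L4: walk L4 to L0
  L7←L6: walk L6 to L0
  DF(L0)=∅
  DF(L1)={L2,L3,L4}
  DF(L2)={L4,L6}
  DF(L3)={L4,L6}
  DF(L4)={L6,L7}
  DF(L5)=∅
  DF(L6)={L7}
  DF(L7)=∅

φ for n: defs {L0,L1,L7}
  DF⁺ = {L2,L3,L4,L6,L7}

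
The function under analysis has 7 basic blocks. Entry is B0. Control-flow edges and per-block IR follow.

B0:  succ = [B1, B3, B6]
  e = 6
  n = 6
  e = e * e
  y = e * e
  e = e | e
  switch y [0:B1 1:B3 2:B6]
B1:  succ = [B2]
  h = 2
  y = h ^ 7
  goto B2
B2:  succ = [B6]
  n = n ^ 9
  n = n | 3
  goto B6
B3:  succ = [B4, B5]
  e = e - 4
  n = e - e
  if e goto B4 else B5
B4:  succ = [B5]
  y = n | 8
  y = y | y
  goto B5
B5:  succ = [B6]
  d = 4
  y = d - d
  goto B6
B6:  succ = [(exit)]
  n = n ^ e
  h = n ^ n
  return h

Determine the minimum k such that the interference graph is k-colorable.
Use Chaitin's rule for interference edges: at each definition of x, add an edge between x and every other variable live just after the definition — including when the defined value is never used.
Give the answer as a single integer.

Answer: 3

Derivation:
Block summaries:
  B0: {e,n,y} / ∅
  B1: {h,y} / ∅
  B2: {n} / {n}
  B3: {e,n} / {e}
  B4: {y} / {n}
  B5: {d,y} / ∅
  B6: {h,n} / {e,n}

Liveness:
  live B0: ∅→{e,n}
  live B1: {e,n}→{e,n}
  live B2: {e,n}→{e,n}
  live B3: {e}→{e,n}
  live B4: {e,n}→{e,n}
  live B5: {e,n}→{e,n}
  live B6: {e,n}→∅

Interfere edges:
  d: {e,n}
  e: {d,h,n,y}
  h: {e,n}
  n: {d,e,h,y}
  y: {e,n}

Registers:
  {d,e,n} pairwise interfere (3-clique) ⇒ χ ≥ 3
  3-colouring: c0={e}  c1={n}  c2={d,h,y}
  χ = 3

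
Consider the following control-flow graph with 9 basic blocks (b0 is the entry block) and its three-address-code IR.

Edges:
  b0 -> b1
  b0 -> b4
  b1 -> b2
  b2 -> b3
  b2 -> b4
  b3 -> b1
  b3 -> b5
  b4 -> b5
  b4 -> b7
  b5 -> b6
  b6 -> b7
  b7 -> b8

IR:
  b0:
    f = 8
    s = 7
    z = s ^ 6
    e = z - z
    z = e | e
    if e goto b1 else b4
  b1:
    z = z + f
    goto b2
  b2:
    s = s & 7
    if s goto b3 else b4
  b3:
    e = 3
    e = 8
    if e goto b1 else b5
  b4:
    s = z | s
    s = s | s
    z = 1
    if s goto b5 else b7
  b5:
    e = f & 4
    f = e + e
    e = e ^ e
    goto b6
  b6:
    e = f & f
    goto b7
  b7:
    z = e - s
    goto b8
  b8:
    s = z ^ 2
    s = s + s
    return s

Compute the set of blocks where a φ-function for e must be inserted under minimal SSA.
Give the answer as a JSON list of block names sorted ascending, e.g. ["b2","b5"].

idom tree: b1←b0 b2←b1 b3←b2 b4←b0 b5←b0 b6←b5 b7←b0 b8←b7
Dom at joins:
  b1: preds {b0,b3}: {b0} ∩ {b0,b1,b2,b3} = {b0}; idom=b0
  b4: preds {b0,b2}: {b0} ∩ {b0,b1,b2} = {b0}; idom=b0
  b5: preds {b3,b4}: {b0,b1,b2,b3} ∩ {b0,b4} = {b0}; idom=b0
  b7: preds {b4,b6}: {b0,b4} ∩ {b0,b5,b6} = {b0}; idom=b0

DF walk-up:
  b1←b0: walk · to b0
  b1←b3: walk b3→b2→b1 to b0
  b4←b0: walk · to b0
  b4←b2: walk b2→b1 to b0
  b5←b3: walk b3→b2→b1 to b0
  b5←b4: walk b4 to b0
  b7←b4: walk b4 to b0
  b7←b6: walk b6→b5 to b0
  DF(b0)=∅
  DF(b1)={b1,b4,b5}
  DF(b2)={b1,b4,b5}
  DF(b3)={b1,b5}
  DF(b4)={b5,b7}
  DF(b5)={b7}
  DF(b6)={b7}
  DF(b7)=∅
  DF(b8)=∅

φ for e: defs {b0,b3,b5,b6}
  DF⁺ = {b1,b4,b5,b7}

Answer: ["b1", "b4", "b5", "b7"]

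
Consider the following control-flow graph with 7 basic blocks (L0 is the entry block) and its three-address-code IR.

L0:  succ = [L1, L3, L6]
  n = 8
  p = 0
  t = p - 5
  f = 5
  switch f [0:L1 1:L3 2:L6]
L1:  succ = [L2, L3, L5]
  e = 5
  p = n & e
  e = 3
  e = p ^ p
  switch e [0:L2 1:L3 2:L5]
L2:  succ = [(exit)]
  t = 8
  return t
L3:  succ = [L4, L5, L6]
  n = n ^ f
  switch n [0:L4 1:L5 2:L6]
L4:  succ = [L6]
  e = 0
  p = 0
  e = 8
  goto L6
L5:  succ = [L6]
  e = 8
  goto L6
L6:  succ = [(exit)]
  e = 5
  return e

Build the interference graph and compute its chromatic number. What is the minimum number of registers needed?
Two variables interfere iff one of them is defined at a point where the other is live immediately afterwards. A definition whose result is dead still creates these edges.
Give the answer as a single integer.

Answer: 4

Derivation:
def/use:
  L0: def={f,n,p,t} ue=∅
  L1: def={e,p} ue={n}
  L2: def={t} ue=∅
  L3: def={n} ue={f,n}
  L4: def={e,p} ue=∅
  L5: def={e} ue=∅
  L6: def={e} ue=∅

Liveness:
  L0 li=∅ lo={f,n}
  L1 li={f,n} lo={f,n}
  L2 li=∅ lo=∅
  L3 li={f,n} lo=∅
  L4 li=∅ lo=∅
  L5 li=∅ lo=∅
  L6 li=∅ lo=∅

Interfere edges:
  e↔{f,n,p}
  f↔{e,n,p}
  n↔{e,f,p,t}
  p↔{e,f,n}
  t↔{n}

Colouring:
  clique {e,f,n,p} ⇒ need ≥ 4
  assign e→R1 f→R2 n→R0 p→R3 t→R1 — no edge inside a register ⇒ χ ≤ 4
  χ = 4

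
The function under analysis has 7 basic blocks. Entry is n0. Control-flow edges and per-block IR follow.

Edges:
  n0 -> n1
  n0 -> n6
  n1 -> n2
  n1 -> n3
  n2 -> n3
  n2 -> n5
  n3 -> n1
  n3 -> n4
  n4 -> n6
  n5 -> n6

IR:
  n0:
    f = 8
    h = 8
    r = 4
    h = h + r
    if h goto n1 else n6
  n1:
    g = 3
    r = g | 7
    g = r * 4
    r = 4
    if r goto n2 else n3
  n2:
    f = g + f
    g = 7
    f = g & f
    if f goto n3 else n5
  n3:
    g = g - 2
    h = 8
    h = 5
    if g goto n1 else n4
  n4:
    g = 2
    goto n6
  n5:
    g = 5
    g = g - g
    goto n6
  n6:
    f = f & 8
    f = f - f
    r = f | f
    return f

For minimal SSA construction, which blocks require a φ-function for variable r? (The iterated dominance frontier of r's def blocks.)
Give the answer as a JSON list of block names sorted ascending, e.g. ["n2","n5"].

idom tree: n1←n0 n2←n1 n3←n1 n4←n3 n5←n2 n6←n0
Dom at joins:
  n1: preds {n0,n3}: {n0} ∩ {n0,n1,n3} = {n0}; idom=n0
  n3: preds {n1,n2}: {n0,n1} ∩ {n0,n1,n2} = {n0,n1}; idom=n1
  n6: preds {n0,n4,n5}: {n0} ∩ {n0,n1,n3,n4} ∩ {n0,n1,n2,n5} = {n0}; idom=n0

DF derivation:
  join n1 pred n0: · stop@n0
  join n1 pred n3: n3→n1 stop@n0
  join n3 pred n1: · stop@n1
  join n3 pred n2: n2 stop@n1
  join n6 pred n0: · stop@n0
  join n6 pred n4: n4→n3→n1 stop@n0
  join n6 pred n5: n5→n2→n1 stop@n0
  DF(n0)=∅
  DF(n1)={n1,n6}
  DF(n2)={n3,n6}
  DF(n3)={n1,n6}
  DF(n4)={n6}
  DF(n5)={n6}
  DF(n6)=∅

φ for r: defs {n0,n1,n6}
  DF⁺ = {n1,n6}

Answer: ["n1", "n6"]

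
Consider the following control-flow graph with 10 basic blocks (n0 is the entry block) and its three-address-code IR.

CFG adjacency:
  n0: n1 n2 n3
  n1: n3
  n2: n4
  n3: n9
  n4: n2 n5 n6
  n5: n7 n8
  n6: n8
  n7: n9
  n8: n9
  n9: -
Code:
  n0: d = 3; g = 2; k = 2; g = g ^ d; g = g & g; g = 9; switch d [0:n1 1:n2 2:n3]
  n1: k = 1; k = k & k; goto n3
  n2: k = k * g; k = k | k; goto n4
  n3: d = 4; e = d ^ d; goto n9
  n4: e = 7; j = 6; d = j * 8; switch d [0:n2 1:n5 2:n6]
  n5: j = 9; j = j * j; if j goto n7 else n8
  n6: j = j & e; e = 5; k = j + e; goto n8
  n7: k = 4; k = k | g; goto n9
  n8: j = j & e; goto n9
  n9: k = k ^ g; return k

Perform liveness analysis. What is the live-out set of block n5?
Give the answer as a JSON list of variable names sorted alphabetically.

Per-block:
  n0: {d,g,k} / ∅
  n1: {k} / ∅
  n2: {k} / {g,k}
  n3: {d,e} / ∅
  n4: {d,e,j} / ∅
  n5: {j} / ∅
  n6: {e,j,k} / {e,j}
  n7: {k} / {g}
  n8: {j} / {e,j}
  n9: {k} / {g,k}

Liveness:
  n0: in=∅ out={g,k}
  n1: in={g} out={g,k}
  n2: in={g,k} out={g,k}
  n3: in={g,k} out={g,k}
  n4: in={g,k} out={e,g,j,k}
  n5: in={e,g,k} out={e,g,j,k}
  n6: in={e,g,j} out={e,g,j,k}
  n7: in={g} out={g,k}
  n8: in={e,g,j,k} out={g,k}
  n9: in={g,k} out=∅

live-out(n5) = ["e", "g", "j", "k"]

Answer: ["e", "g", "j", "k"]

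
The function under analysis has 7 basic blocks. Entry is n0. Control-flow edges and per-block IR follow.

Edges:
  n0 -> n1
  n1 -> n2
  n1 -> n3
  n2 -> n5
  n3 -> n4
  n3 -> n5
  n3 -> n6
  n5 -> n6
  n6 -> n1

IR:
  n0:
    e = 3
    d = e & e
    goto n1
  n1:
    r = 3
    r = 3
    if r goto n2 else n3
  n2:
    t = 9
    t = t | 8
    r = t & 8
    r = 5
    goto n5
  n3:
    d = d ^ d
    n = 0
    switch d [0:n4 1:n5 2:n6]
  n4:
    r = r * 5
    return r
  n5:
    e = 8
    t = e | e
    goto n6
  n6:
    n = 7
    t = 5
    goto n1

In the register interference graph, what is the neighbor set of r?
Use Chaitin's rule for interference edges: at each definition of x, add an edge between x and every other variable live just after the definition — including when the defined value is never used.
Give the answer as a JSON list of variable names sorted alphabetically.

Answer: ["d", "n"]

Analysis:
Per-block:
  n0 def {d,e} use ∅
  n1 def {r} use ∅
  n2 def {r,t} use ∅
  n3 def {d,n} use {d}
  n4 def {r} use {r}
  n5 def {e,t} use ∅
  n6 def {n,t} use ∅

Live sets:
  live n0: ∅→{d}
  live n1: {d}→{d,r}
  live n2: {d}→{d}
  live n3: {d,r}→{d,r}
  live n4: {r}→∅
  live n5: {d}→{d}
  live n6: {d}→{d}

Interference:
  d↔{e,n,r,t}
  e↔{d}
  n↔{d,r}
  r↔{d,n}
  t↔{d}

N(r) = ["d", "n"]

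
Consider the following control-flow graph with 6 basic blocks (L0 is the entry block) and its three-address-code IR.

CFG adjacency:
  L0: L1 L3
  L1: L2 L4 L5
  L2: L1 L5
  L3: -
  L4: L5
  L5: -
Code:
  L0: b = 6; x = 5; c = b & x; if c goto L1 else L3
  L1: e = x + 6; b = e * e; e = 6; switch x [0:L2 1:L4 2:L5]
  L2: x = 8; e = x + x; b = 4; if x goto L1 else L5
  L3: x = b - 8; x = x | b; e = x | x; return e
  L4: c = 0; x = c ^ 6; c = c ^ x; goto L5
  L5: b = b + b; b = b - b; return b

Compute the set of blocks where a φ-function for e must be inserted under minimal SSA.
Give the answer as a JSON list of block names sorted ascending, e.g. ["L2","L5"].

Answer: ["L1", "L5"]

Working:
idom tree: L1←L0 L2←L1 L3←L0 L4←L1 L5←L1
Dom at joins:
  L1: preds {L0,L2}: {L0} ∩ {L0,L1,L2} = {L0}; idom=L0
  L5: preds {L1,L2,L4}: {L0,L1} ∩ {L0,L1,L2} ∩ {L0,L1,L4} = {L0,L1}; idom=L1

Frontier:
  join L1 pred L0: · stop@L0
  join L1 pred L2: L2→L1 stop@L0
  join L5 pred L1: · stop@L1
  join L5 pred L2: L2 stop@L1
  join L5 pred L4: L4 stop@L1
  DF(L0)=∅
  DF(L1)={L1}
  DF(L2)={L1,L5}
  DF(L3)=∅
  DF(L4)={L5}
  DF(L5)=∅

φ for e: defs {L1,L2,L3}
  DF⁺ = {L1,L5}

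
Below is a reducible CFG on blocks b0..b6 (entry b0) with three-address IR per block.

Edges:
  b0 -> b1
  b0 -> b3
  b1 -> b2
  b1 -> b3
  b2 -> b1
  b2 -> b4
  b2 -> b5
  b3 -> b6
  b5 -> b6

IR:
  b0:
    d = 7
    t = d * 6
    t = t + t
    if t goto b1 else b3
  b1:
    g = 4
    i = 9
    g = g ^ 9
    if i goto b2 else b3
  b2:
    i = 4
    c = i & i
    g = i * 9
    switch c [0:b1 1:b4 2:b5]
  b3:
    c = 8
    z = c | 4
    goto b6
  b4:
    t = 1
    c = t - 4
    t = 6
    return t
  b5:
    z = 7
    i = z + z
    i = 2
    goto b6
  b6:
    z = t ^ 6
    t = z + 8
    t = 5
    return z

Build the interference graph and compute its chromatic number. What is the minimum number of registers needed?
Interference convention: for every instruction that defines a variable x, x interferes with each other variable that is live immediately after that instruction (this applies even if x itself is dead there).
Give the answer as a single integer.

Block summaries:
  b0: {d,t} / ∅
  b1: {g,i} / ∅
  b2: {c,g,i} / ∅
  b3: {c,z} / ∅
  b4: {c,t} / ∅
  b5: {i,z} / ∅
  b6: {t,z} / {t}

Live sets:
  live b0: ∅→{t}
  live b1: {t}→{t}
  live b2: {t}→{t}
  live b3: {t}→{t}
  live b4: ∅→∅
  live b5: {t}→{t}
  live b6: {t}→∅

Interference:
  c↔{g,i,t}
  d↔∅
  g↔{c,i,t}
  i↔{c,g,t}
  t↔{c,g,i,z}
  z↔{t}

Colouring:
  {c,g,i,t} pairwise interfere (4-clique) ⇒ χ ≥ 4
  assign c→c1 d→c0 g→c2 i→c3 t→c0 z→c1 — no edge inside a register ⇒ χ ≤ 4
  χ = 4

Answer: 4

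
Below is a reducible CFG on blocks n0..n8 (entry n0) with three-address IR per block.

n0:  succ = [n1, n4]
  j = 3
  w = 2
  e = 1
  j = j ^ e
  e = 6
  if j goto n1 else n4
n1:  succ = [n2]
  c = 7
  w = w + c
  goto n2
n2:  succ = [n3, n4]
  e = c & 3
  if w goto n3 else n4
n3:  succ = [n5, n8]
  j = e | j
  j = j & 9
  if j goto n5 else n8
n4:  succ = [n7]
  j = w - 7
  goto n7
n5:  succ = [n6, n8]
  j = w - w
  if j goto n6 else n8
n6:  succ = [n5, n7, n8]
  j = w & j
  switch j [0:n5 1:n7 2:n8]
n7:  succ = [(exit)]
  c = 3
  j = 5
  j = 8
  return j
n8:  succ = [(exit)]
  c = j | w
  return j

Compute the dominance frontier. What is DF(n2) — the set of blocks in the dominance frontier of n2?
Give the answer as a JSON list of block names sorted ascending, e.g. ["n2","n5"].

idom tree: n1←n0 n2←n1 n3←n2 n4←n0 n5←n3 n6←n5 n7←n0 n8←n3
Join-block Dom:
  n4: preds {n0,n2}: {n0} ∩ {n0,n1,n2} = {n0}; idom=n0
  n5: preds {n3,n6}: {n0,n1,n2,n3} ∩ {n0,n1,n2,n3,n5,n6} = {n0,n1,n2,n3}; idom=n3
  n7: preds {n4,n6}: {n0,n4} ∩ {n0,n1,n2,n3,n5,n6} = {n0}; idom=n0
  n8: preds {n3,n5,n6}: {n0,n1,n2,n3} ∩ {n0,n1,n2,n3,n5} ∩ {n0,n1,n2,n3,n5,n6} = {n0,n1,n2,n3}; idom=n3

DF walk-up:
  n4←n0: walk · to n0
  n4←n2: walk n2→n1 to n0
  n5←n3: walk · to n3
  n5←n6: walk n6→n5 to n3
  n7←n4: walk n4 to n0
  n7←n6: walk n6→n5→n3→n2→n1 to n0
  n8←n3: walk · to n3
  n8←n5: walk n5 to n3
  n8←n6: walk n6→n5 to n3
  n0 → ∅
  n1 → {n4,n7}
  n2 → {n4,n7}
  n3 → {n7}
  n4 → {n7}
  n5 → {n5,n7,n8}
  n6 → {n5,n7,n8}
  n7 → ∅
  n8 → ∅

DF(n2) = ["n4", "n7"]

Answer: ["n4", "n7"]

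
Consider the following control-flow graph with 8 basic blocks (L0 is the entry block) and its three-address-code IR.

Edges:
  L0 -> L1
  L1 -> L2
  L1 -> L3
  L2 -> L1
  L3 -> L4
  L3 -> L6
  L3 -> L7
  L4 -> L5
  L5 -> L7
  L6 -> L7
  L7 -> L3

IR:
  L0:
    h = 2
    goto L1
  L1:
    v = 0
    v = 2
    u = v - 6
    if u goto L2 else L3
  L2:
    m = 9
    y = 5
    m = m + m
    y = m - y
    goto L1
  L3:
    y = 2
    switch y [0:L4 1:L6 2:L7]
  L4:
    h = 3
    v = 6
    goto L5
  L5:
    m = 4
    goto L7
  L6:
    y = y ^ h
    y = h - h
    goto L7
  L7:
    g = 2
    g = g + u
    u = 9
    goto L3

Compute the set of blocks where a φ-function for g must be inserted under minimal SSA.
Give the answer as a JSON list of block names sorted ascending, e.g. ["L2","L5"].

Answer: ["L3"]

Analysis:
idom tree: L1←L0 L2←L1 L3←L1 L4←L3 L5←L4 L6←L3 L7←L3
Join-block Dom:
  L1: preds {L0,L2}: {L0} ∩ {L0,L1,L2} = {L0}; idom=L0
  L3: preds {L1,L7}: {L0,L1} ∩ {L0,L1,L3,L7} = {L0,L1}; idom=L1
  L7: preds {L3,L5,L6}: {L0,L1,L3} ∩ {L0,L1,L3,L4,L5} ∩ {L0,L1,L3,L6} = {L0,L1,L3}; idom=L3

Frontier:
  L1←L0: walk · to L0
  L1←L2: walk L2→L1 to L0
  L3←L1: walk · to L1
  L3←L7: walk L7→L3 to L1
  L7←L3: walk · to L3
  L7←L5: walk L5→L4 to L3
  L7←L6: walk L6 to L3
  DF(L0)=∅
  DF(L1)={L1}
  DF(L2)={L1}
  DF(L3)={L3}
  DF(L4)={L7}
  DF(L5)={L7}
  DF(L6)={L7}
  DF(L7)={L3}

φ for g: defs {L7}
  DF⁺ = {L3}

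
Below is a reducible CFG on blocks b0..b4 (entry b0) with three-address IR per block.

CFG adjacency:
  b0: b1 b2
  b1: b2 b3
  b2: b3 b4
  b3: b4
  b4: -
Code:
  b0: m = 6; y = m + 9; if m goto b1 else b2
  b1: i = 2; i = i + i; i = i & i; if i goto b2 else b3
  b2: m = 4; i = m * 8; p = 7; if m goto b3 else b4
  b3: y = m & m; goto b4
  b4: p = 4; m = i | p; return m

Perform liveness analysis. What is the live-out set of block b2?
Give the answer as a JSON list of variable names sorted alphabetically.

Answer: ["i", "m"]

Working:
def/use:
  b0: def={m,y} ue=∅
  b1: def={i} ue=∅
  b2: def={i,m,p} ue=∅
  b3: def={y} ue={m}
  b4: def={m,p} ue={i}

Live sets:
  live b0: ∅→{m}
  live b1: {m}→{i,m}
  live b2: ∅→{i,m}
  live b3: {i,m}→{i}
  live b4: {i}→∅

live-out(b2) = ["i", "m"]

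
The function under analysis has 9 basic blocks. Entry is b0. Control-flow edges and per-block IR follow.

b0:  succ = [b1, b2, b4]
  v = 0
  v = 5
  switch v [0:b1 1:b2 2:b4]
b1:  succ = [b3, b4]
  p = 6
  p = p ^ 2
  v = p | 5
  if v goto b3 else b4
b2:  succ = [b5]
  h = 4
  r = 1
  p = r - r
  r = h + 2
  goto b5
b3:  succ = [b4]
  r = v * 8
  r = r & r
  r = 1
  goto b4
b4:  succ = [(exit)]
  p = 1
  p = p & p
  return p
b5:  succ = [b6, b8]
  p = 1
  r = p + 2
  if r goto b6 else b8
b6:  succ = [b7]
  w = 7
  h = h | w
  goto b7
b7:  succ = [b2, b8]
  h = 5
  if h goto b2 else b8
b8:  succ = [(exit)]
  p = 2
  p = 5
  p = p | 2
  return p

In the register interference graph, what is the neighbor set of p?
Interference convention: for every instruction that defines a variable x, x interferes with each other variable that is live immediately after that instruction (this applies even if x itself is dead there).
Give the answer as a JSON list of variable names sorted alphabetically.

Answer: ["h"]

Derivation:
Per-block:
  b0: def={v} ue=∅
  b1: def={p,v} ue=∅
  b2: def={h,p,r} ue=∅
  b3: def={r} ue={v}
  b4: def={p} ue=∅
  b5: def={p,r} ue=∅
  b6: def={h,w} ue={h}
  b7: def={h} ue=∅
  b8: def={p} ue=∅

Backward fixpoint:
  b0 li=∅ lo=∅
  b1 li=∅ lo={v}
  b2 li=∅ lo={h}
  b3 li={v} lo=∅
  b4 li=∅ lo=∅
  b5 li={h} lo={h}
  b6 li={h} lo=∅
  b7 li=∅ lo=∅
  b8 li=∅ lo=∅

Conflict graph:
  h: {p,r,w}
  p: {h}
  r: {h}
  v: ∅
  w: {h}

N(p) = ["h"]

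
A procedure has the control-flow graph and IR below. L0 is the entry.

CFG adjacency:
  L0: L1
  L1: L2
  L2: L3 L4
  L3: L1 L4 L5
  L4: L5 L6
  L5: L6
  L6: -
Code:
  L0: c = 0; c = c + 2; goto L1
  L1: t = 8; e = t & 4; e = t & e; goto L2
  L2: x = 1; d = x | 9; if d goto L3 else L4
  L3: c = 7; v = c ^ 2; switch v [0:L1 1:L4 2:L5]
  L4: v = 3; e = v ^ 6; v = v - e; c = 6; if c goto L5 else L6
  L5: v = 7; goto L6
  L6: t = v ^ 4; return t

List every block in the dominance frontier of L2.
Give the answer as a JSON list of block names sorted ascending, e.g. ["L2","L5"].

idom tree: L1←L0 L2←L1 L3←L2 L4←L2 L5←L2 L6←L2
Join-block Dom:
  L1: preds {L0,L3}: {L0} ∩ {L0,L1,L2,L3} = {L0}; idom=L0
  L4: preds {L2,L3}: {L0,L1,L2} ∩ {L0,L1,L2,L3} = {L0,L1,L2}; idom=L2
  L5: preds {L3,L4}: {L0,L1,L2,L3} ∩ {L0,L1,L2,L4} = {L0,L1,L2}; idom=L2
  L6: preds {L4,L5}: {L0,L1,L2,L4} ∩ {L0,L1,L2,L5} = {L0,L1,L2}; idom=L2

Frontier:
  join L1 pred L0: · stop@L0
  join L1 pred L3: L3→L2→L1 stop@L0
  join L4 pred L2: · stop@L2
  join L4 pred L3: L3 stop@L2
  join L5 pred L3: L3 stop@L2
  join L5 pred L4: L4 stop@L2
  join L6 pred L4: L4 stop@L2
  join L6 pred L5: L5 stop@L2
  L0: DF=∅
  L1: DF={L1}
  L2: DF={L1}
  L3: DF={L1,L4,L5}
  L4: DF={L5,L6}
  L5: DF={L6}
  L6: DF=∅

DF(L2) = ["L1"]

Answer: ["L1"]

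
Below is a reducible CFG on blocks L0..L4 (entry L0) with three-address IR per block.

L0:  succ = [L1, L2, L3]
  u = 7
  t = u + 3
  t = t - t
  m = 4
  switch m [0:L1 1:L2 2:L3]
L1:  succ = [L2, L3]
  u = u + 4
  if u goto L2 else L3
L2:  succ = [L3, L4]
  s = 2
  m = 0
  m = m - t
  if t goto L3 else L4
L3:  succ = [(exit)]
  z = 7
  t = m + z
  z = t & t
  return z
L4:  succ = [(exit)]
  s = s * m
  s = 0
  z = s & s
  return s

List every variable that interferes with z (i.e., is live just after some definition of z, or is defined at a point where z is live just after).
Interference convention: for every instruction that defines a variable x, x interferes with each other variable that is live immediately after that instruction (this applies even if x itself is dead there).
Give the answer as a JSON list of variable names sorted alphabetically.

Answer: ["m", "s"]

Working:
Block summaries:
  L0: {m,t,u} / ∅
  L1: {u} / {u}
  L2: {m,s} / {t}
  L3: {t,z} / {m}
  L4: {s,z} / {m,s}

Live sets:
  live L0: ∅→{m,t,u}
  live L1: {m,t,u}→{m,t}
  live L2: {t}→{m,s}
  live L3: {m}→∅
  live L4: {m,s}→∅

Interfere edges:
  m: {s,t,u,z}
  s: {m,t,z}
  t: {m,s,u}
  u: {m,t}
  z: {m,s}

N(z) = ["m", "s"]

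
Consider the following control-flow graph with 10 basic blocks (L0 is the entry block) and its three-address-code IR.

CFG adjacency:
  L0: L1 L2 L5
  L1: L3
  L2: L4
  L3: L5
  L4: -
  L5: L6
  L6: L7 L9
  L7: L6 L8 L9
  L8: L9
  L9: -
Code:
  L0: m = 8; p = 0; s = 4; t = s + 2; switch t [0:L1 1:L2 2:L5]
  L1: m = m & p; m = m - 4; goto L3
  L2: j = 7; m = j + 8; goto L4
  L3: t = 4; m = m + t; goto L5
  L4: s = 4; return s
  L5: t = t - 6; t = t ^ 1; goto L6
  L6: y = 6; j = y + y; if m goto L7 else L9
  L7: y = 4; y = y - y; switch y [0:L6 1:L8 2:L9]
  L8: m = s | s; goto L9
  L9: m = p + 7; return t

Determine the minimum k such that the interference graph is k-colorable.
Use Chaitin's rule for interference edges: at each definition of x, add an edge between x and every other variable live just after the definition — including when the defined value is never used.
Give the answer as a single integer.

Answer: 5

Working:
Block summaries:
  L0: {m,p,s,t} / ∅
  L1: {m} / {m,p}
  L2: {j,m} / ∅
  L3: {m,t} / {m}
  L4: {s} / ∅
  L5: {t} / {t}
  L6: {j,y} / {m}
  L7: {y} / ∅
  L8: {m} / {s}
  L9: {m} / {p,t}

Liveness:
  live L0: ∅→{m,p,s,t}
  live L1: {m,p,s}→{m,p,s}
  live L2: ∅→∅
  live L3: {m,p,s}→{m,p,s,t}
  live L4: ∅→∅
  live L5: {m,p,s,t}→{m,p,s,t}
  live L6: {m,p,s,t}→{m,p,s,t}
  live L7: {m,p,s,t}→{m,p,s,t}
  live L8: {p,s,t}→{p,t}
  live L9: {p,t}→∅

Interfere edges:
  j: {m,p,s,t}
  m: {j,p,s,t,y}
  p: {j,m,s,t,y}
  s: {j,m,p,t,y}
  t: {j,m,p,s,y}
  y: {m,p,s,t}

Colouring:
  clique {j,m,p,s,t} ⇒ need ≥ 5
  assign j→c4 m→c0 p→c1 s→c2 t→c3 y→c4 — no edge inside a register ⇒ χ ≤ 5
  χ = 5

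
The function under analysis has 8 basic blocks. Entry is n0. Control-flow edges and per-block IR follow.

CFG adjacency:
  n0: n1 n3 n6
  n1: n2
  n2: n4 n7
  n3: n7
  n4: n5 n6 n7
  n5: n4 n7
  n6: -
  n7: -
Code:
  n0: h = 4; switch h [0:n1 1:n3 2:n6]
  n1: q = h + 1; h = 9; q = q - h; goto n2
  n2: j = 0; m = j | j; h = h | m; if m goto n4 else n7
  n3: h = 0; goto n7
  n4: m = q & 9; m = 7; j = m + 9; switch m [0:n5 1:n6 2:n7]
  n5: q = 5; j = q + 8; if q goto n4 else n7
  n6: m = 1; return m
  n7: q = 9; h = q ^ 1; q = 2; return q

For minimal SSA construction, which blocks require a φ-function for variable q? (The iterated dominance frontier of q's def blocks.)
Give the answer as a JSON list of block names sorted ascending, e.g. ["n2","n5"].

Answer: ["n4", "n6", "n7"]

Derivation:
idom tree: n1←n0 n2←n1 n3←n0 n4←n2 n5←n4 n6←n0 n7←n0
Join-block Dom:
  n4: preds {n2,n5}: {n0,n1,n2} ∩ {n0,n1,n2,n4,n5} = {n0,n1,n2}; idom=n2
  n6: preds {n0,n4}: {n0} ∩ {n0,n1,n2,n4} = {n0}; idom=n0
  n7: preds {n2,n3,n4,n5}: {n0,n1,n2} ∩ {n0,n3} ∩ {n0,n1,n2,n4} ∩ {n0,n1,n2,n4,n5} = {n0}; idom=n0

Frontier:
  n4←n2: walk · to n2
  n4←n5: walk n5→n4 to n2
  n6←n0: walk · to n0
  n6←n4: walk n4→n2→n1 to n0
  n7←n2: walk n2→n1 to n0
  n7←n3: walk n3 to n0
  n7←n4: walk n4→n2→n1 to n0
  n7←n5: walk n5→n4→n2→n1 to n0
  n0: DF=∅
  n1: DF={n6,n7}
  n2: DF={n6,n7}
  n3: DF={n7}
  n4: DF={n4,n6,n7}
  n5: DF={n4,n7}
  n6: DF=∅
  n7: DF=∅

φ for q: defs {n1,n5,n7}
  DF⁺ = {n4,n6,n7}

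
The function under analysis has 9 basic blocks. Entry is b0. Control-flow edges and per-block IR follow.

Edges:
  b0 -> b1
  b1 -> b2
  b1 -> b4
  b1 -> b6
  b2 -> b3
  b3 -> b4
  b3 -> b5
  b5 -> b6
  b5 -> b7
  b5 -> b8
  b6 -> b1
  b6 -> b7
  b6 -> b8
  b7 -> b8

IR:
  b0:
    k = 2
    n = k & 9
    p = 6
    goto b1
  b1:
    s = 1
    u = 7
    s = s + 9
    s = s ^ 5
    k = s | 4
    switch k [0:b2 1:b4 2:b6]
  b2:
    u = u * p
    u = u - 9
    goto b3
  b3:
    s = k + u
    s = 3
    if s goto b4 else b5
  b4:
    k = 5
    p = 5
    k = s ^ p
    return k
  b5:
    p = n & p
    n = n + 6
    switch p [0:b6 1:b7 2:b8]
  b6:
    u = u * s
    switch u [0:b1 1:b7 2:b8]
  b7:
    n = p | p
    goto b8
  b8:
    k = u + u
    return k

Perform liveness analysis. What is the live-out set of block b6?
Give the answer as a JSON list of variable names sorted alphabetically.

Per-block:
  b0: def={k,n,p} ue=∅
  b1: def={k,s,u} ue=∅
  b2: def={u} ue={p,u}
  b3: def={s} ue={k,u}
  b4: def={k,p} ue={s}
  b5: def={n,p} ue={n,p}
  b6: def={u} ue={s,u}
  b7: def={n} ue={p}
  b8: def={k} ue={u}

Live sets:
  b0 li=∅ lo={n,p}
  b1 li={n,p} lo={k,n,p,s,u}
  b2 li={k,n,p,u} lo={k,n,p,u}
  b3 li={k,n,p,u} lo={n,p,s,u}
  b4 li={s} lo=∅
  b5 li={n,p,s,u} lo={n,p,s,u}
  b6 li={n,p,s,u} lo={n,p,u}
  b7 li={p,u} lo={u}
  b8 li={u} lo=∅

live-out(b6) = ["n", "p", "u"]

Answer: ["n", "p", "u"]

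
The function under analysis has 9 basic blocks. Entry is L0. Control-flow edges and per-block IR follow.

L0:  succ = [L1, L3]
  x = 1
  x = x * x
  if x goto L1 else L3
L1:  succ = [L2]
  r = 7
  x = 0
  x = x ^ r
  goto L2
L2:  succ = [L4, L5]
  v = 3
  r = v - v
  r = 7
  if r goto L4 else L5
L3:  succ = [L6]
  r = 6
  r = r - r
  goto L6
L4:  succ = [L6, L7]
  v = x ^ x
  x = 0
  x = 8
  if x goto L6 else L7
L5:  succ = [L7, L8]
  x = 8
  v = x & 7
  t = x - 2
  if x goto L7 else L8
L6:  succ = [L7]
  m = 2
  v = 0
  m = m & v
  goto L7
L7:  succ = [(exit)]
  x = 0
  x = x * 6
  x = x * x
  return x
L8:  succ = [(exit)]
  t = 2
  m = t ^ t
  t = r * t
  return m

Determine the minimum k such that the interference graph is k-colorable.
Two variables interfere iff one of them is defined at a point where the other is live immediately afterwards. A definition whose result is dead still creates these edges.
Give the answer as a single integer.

Answer: 3

Working:
Block summaries:
  L0 def {x} use ∅
  L1 def {r,x} use ∅
  L2 def {r,v} use ∅
  L3 def {r} use ∅
  L4 def {v,x} use {x}
  L5 def {t,v,x} use ∅
  L6 def {m,v} use ∅
  L7 def {x} use ∅
  L8 def {m,t} use {r}

Backward fixpoint:
  L0 li=∅ lo=∅
  L1 li=∅ lo={x}
  L2 li={x} lo={r,x}
  L3 li=∅ lo=∅
  L4 li={x} lo=∅
  L5 li={r} lo={r}
  L6 li=∅ lo=∅
  L7 li=∅ lo=∅
  L8 li={r} lo=∅

Interfere edges:
  m — {r,t,v}
  r — {m,t,v,x}
  t — {m,r,x}
  v — {m,r,x}
  x — {r,t,v}

Chromatic number:
  clique {m,r,t} ⇒ need ≥ 3
  assign m→R1 r→R0 t→R2 v→R2 x→R1 — no edge inside a register ⇒ χ ≤ 3
  χ = 3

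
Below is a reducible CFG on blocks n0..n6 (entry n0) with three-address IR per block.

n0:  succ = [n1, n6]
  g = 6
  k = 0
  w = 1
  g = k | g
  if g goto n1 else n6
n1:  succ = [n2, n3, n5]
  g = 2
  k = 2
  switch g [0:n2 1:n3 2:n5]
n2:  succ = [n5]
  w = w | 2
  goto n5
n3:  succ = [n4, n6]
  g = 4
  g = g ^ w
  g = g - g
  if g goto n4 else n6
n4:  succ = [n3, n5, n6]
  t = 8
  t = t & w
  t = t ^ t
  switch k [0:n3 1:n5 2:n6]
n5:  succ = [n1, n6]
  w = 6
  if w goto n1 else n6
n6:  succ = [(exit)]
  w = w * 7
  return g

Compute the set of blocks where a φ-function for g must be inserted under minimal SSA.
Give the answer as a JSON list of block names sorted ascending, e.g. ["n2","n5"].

idom tree: n1←n0 n2←n1 n3←n1 n4←n3 n5←n1 n6←n0
Dom at joins:
  n1: preds {n0,n5}: {n0} ∩ {n0,n1,n5} = {n0}; idom=n0
  n3: preds {n1,n4}: {n0,n1} ∩ {n0,n1,n3,n4} = {n0,n1}; idom=n1
  n5: preds {n1,n2,n4}: {n0,n1} ∩ {n0,n1,n2} ∩ {n0,n1,n3,n4} = {n0,n1}; idom=n1
  n6: preds {n0,n3,n4,n5}: {n0} ∩ {n0,n1,n3} ∩ {n0,n1,n3,n4} ∩ {n0,n1,n5} = {n0}; idom=n0

DF derivation:
  n1←n0: walk · to n0
  n1←n5: walk n5→n1 to n0
  n3←n1: walk · to n1
  n3←n4: walk n4→n3 to n1
  n5←n1: walk · to n1
  n5←n2: walk n2 to n1
  n5←n4: walk n4→n3 to n1
  n6←n0: walk · to n0
  n6←n3: walk n3→n1 to n0
  n6←n4: walk n4→n3→n1 to n0
  n6←n5: walk n5→n1 to n0
  DF(n0)=∅
  DF(n1)={n1,n6}
  DF(n2)={n5}
  DF(n3)={n3,n5,n6}
  DF(n4)={n3,n5,n6}
  DF(n5)={n1,n6}
  DF(n6)=∅

φ for g: defs {n0,n1,n3}
  DF⁺ = {n1,n3,n5,n6}

Answer: ["n1", "n3", "n5", "n6"]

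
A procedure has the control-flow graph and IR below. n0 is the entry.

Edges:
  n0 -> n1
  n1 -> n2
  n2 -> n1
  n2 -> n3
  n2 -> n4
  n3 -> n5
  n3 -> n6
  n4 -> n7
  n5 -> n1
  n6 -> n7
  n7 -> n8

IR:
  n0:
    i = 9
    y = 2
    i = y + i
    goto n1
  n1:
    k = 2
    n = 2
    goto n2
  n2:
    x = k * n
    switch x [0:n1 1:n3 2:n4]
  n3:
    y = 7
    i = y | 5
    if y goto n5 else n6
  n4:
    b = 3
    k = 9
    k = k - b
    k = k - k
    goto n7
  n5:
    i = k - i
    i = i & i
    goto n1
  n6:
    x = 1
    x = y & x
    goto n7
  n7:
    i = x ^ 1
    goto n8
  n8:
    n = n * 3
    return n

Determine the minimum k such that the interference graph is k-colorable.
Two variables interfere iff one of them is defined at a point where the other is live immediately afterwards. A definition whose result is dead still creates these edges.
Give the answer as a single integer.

def/use:
  n0: {i,y} / ∅
  n1: {k,n} / ∅
  n2: {x} / {k,n}
  n3: {i,y} / ∅
  n4: {b,k} / ∅
  n5: {i} / {i,k}
  n6: {x} / {y}
  n7: {i} / {x}
  n8: {n} / {n}

Liveness:
  live n0: ∅→∅
  live n1: ∅→{k,n}
  live n2: {k,n}→{k,n,x}
  live n3: {k,n}→{i,k,n,y}
  live n4: {n,x}→{n,x}
  live n5: {i,k}→∅
  live n6: {n,y}→{n,x}
  live n7: {n,x}→{n}
  live n8: {n}→∅

Interference:
  b — {k,n,x}
  i — {k,n,y}
  k — {b,i,n,x,y}
  n — {b,i,k,x,y}
  x — {b,k,n,y}
  y — {i,k,n,x}

Chromatic number:
  {b,k,n,x} pairwise interfere (4-clique) ⇒ χ ≥ 4
  assign b→r3 i→r2 k→r0 n→r1 x→r2 y→r3 — no edge inside a register ⇒ χ ≤ 4
  χ = 4

Answer: 4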